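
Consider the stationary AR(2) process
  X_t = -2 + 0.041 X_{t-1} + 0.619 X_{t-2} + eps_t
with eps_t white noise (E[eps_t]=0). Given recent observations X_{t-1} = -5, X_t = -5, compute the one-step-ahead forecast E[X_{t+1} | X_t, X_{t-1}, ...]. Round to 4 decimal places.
E[X_{t+1} \mid \mathcal F_t] = -5.3000

For an AR(p) model X_t = c + sum_i phi_i X_{t-i} + eps_t, the
one-step-ahead conditional mean is
  E[X_{t+1} | X_t, ...] = c + sum_i phi_i X_{t+1-i}.
Substitute known values:
  E[X_{t+1} | ...] = -2 + (0.041) * (-5) + (0.619) * (-5)
                   = -5.3000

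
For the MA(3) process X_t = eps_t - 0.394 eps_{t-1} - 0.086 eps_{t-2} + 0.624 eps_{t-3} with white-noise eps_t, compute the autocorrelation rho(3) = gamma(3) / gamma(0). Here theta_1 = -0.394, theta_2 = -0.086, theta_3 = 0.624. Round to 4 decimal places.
\rho(3) = 0.4021

For an MA(q) process with theta_0 = 1, the autocovariance is
  gamma(k) = sigma^2 * sum_{i=0..q-k} theta_i * theta_{i+k},
and rho(k) = gamma(k) / gamma(0). Sigma^2 cancels.
  numerator   = (1)*(0.624) = 0.624.
  denominator = (1)^2 + (-0.394)^2 + (-0.086)^2 + (0.624)^2 = 1.552008.
  rho(3) = 0.624 / 1.552008 = 0.4021.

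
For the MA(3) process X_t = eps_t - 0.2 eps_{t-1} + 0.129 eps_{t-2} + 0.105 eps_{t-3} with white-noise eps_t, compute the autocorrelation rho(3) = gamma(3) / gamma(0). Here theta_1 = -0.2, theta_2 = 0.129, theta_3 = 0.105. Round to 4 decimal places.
\rho(3) = 0.0983

For an MA(q) process with theta_0 = 1, the autocovariance is
  gamma(k) = sigma^2 * sum_{i=0..q-k} theta_i * theta_{i+k},
and rho(k) = gamma(k) / gamma(0). Sigma^2 cancels.
  numerator   = (1)*(0.105) = 0.105.
  denominator = (1)^2 + (-0.2)^2 + (0.129)^2 + (0.105)^2 = 1.067666.
  rho(3) = 0.105 / 1.067666 = 0.0983.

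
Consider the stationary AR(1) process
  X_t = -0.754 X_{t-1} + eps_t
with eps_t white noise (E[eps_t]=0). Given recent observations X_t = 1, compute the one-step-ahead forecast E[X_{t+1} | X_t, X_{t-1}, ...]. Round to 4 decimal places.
E[X_{t+1} \mid \mathcal F_t] = -0.7540

For an AR(p) model X_t = c + sum_i phi_i X_{t-i} + eps_t, the
one-step-ahead conditional mean is
  E[X_{t+1} | X_t, ...] = c + sum_i phi_i X_{t+1-i}.
Substitute known values:
  E[X_{t+1} | ...] = (-0.754) * (1)
                   = -0.7540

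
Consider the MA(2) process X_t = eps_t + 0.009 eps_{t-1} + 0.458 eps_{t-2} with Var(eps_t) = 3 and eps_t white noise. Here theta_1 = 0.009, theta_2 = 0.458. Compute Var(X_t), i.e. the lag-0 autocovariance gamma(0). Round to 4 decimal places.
\gamma(0) = 3.6295

For an MA(q) process X_t = eps_t + sum_i theta_i eps_{t-i} with
Var(eps_t) = sigma^2, the variance is
  gamma(0) = sigma^2 * (1 + sum_i theta_i^2).
  sum_i theta_i^2 = (0.009)^2 + (0.458)^2 = 0.000081 + 0.209764 = 0.209845.
  gamma(0) = 3 * (1 + 0.209845) = 3 * 1.209845 = 3.629535, which rounds to 3.6295.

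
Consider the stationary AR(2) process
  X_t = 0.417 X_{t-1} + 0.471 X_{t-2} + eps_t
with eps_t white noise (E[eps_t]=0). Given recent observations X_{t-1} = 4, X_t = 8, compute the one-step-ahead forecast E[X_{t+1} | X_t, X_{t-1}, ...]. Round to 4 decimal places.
E[X_{t+1} \mid \mathcal F_t] = 5.2200

For an AR(p) model X_t = c + sum_i phi_i X_{t-i} + eps_t, the
one-step-ahead conditional mean is
  E[X_{t+1} | X_t, ...] = c + sum_i phi_i X_{t+1-i}.
Substitute known values:
  E[X_{t+1} | ...] = (0.417) * (8) + (0.471) * (4)
                   = 5.2200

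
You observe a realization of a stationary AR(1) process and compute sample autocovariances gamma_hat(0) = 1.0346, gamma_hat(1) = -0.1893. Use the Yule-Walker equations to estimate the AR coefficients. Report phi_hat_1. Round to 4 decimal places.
\hat\phi_{1} = -0.1830

The Yule-Walker equations for an AR(p) process read, in matrix form,
  Gamma_p phi = r_p,   with   (Gamma_p)_{ij} = gamma(|i - j|),
                       (r_p)_i = gamma(i),   i,j = 1..p.
Substitute the sample gammas (Toeplitz matrix and right-hand side of size 1):
  Gamma_p = [[1.0346]]
  r_p     = [-0.1893]
With p = 1 this is the single equation gamma(0) phi_1 = gamma(1):
  phi_hat_1 = gamma(1) / gamma(0) = -0.1893 / 1.0346 = -0.1830.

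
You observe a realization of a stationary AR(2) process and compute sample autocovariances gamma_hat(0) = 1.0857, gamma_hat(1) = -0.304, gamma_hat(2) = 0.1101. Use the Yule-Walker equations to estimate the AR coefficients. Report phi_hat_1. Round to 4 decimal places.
\hat\phi_{1} = -0.2730

The Yule-Walker equations for an AR(p) process read, in matrix form,
  Gamma_p phi = r_p,   with   (Gamma_p)_{ij} = gamma(|i - j|),
                       (r_p)_i = gamma(i),   i,j = 1..p.
Substitute the sample gammas (Toeplitz matrix and right-hand side of size 2):
  Gamma_p = [[1.0857, -0.304], [-0.304, 1.0857]]
  r_p     = [-0.304, 0.1101]
Written out:
  1.0857 phi_1 - 0.304 phi_2 = -0.304
  -0.304 phi_1 + 1.0857 phi_2 = 0.1101
Solve by Cramer's rule:
  det = gamma(0)^2 - gamma(1)^2 = (1.0857)^2 - (-0.304)^2 = 1.17874449 - 0.092416 = 1.08632849
  phi_hat_1 = [gamma(1) gamma(0) - gamma(1) gamma(2)] / det = [(-0.304)(1.0857) - (-0.304)(0.1101)] / 1.08632849 = -0.2965824 / 1.08632849 = -0.273
  phi_hat_2 = [gamma(0) gamma(2) - gamma(1)^2] / det = [(1.0857)(0.1101) - (-0.304)^2] / 1.08632849 = 0.02711957 / 1.08632849 = 0.025
So phi_hat = [-0.2730, 0.0250].
Therefore phi_hat_1 = -0.2730.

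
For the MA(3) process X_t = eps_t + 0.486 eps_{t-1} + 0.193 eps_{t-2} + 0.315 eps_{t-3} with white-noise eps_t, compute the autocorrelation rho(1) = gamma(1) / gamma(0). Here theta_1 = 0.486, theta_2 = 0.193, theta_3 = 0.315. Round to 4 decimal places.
\rho(1) = 0.4667

For an MA(q) process with theta_0 = 1, the autocovariance is
  gamma(k) = sigma^2 * sum_{i=0..q-k} theta_i * theta_{i+k},
and rho(k) = gamma(k) / gamma(0). Sigma^2 cancels.
  numerator   = (1)*(0.486) + (0.486)*(0.193) + (0.193)*(0.315) = 0.640593.
  denominator = (1)^2 + (0.486)^2 + (0.193)^2 + (0.315)^2 = 1.37267.
  rho(1) = 0.640593 / 1.37267 = 0.4667.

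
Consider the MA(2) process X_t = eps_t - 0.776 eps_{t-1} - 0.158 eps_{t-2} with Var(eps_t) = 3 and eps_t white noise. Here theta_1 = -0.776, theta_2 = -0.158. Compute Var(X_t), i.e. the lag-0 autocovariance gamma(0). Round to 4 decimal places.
\gamma(0) = 4.8814

For an MA(q) process X_t = eps_t + sum_i theta_i eps_{t-i} with
Var(eps_t) = sigma^2, the variance is
  gamma(0) = sigma^2 * (1 + sum_i theta_i^2).
  sum_i theta_i^2 = (-0.776)^2 + (-0.158)^2 = 0.602176 + 0.024964 = 0.62714.
  gamma(0) = 3 * (1 + 0.62714) = 3 * 1.62714 = 4.88142, which rounds to 4.8814.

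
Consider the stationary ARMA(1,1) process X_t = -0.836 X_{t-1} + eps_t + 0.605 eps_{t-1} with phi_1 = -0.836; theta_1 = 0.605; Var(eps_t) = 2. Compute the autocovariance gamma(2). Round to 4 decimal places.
\gamma(2) = 0.6339

Multiply the model equation by X_{t-k} and take expectations. With theta_0 = psi_0 = 1 and psi_j the MA(infinity) weights, this gives
  gamma(k) - sum_i phi_i gamma(k-i) = c_k,
  c_k = sigma^2 * sum_{j=k..q} theta_j psi_{j-k}   (c_k = 0 for k > q),
using gamma(-m) = gamma(m).
psi-weights needed (psi_j = theta_j + sum_i phi_i psi_{j-i}):
  psi_1 = theta_1 + phi_1 = 0.605 + (-0.836) = -0.231
Right-hand sides:
  c_0 = sigma^2 (1 + theta_1 psi_1) = 2 * (1 + (0.605)(-0.231)) = 2 * 0.860245 = 1.72049
  c_1 = sigma^2 theta_1 = 2 * (0.605) = 1.21
  c_2 = 0
Equations for k = 0 and k = 1 (AR order 1):
  gamma(0) = phi_1 gamma(1) + c_0
  gamma(1) = phi_1 gamma(0) + c_1
Substituting the second into the first: gamma(0) (1 - phi_1^2) = c_0 + phi_1 c_1, so
  gamma(0) = (c_0 + phi_1 c_1) / (1 - phi_1^2) = (1.72049 + (-0.836)(1.21)) / (1 - (-0.836)^2) = 0.70893 / 0.301104 = 2.354436.
  gamma(1) = phi_1 gamma(0) + c_1 = (-0.836)(2.354436) + (1.21) = -0.758308.
For k = 2 (> q): gamma(2) = phi_1 gamma(1) = (-0.836)(-0.758308) = 0.633946.
Therefore gamma(2) = 0.6339 (to 4 decimal places).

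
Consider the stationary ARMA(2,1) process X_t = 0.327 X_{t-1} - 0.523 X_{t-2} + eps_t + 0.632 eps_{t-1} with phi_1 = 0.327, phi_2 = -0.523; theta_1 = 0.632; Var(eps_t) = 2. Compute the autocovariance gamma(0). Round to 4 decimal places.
\gamma(0) = 4.8221

Multiply the model equation by X_{t-k} and take expectations. With theta_0 = psi_0 = 1 and psi_j the MA(infinity) weights, this gives
  gamma(k) - sum_i phi_i gamma(k-i) = c_k,
  c_k = sigma^2 * sum_{j=k..q} theta_j psi_{j-k}   (c_k = 0 for k > q),
using gamma(-m) = gamma(m).
psi-weights needed (psi_j = theta_j + sum_i phi_i psi_{j-i}):
  psi_1 = theta_1 + phi_1 = 0.632 + (0.327) = 0.959
Right-hand sides:
  c_0 = sigma^2 (1 + theta_1 psi_1) = 2 * (1 + (0.632)(0.959)) = 2 * 1.606088 = 3.212176
  c_1 = sigma^2 theta_1 = 2 * (0.632) = 1.264
  c_2 = 0
Equations for k = 0, 1, 2 (AR order 2, c_2 = 0):
  (E0) gamma(0) = phi_1 gamma(1) + phi_2 gamma(2) + c_0
  (E1) gamma(1) = phi_1 gamma(0) + phi_2 gamma(1) + c_1
  (E2) gamma(2) = phi_1 gamma(1) + phi_2 gamma(0)
From (E1): gamma(1) = A gamma(0) + B with
  A = phi_1 / (1 - phi_2) = 0.327 / 1.523 = 0.214708,   B = c_1 / (1 - phi_2) = 1.264 / 1.523 = 0.829941.
Insert (E2) into (E0): gamma(0) (1 - phi_2^2) = phi_1 (1 + phi_2) gamma(1) + c_0.
  phi_1 (1 + phi_2) = (0.327)(0.477) = 0.155979,   1 - phi_2^2 = 0.726471.
Replace gamma(1) by A gamma(0) + B and collect gamma(0):
  gamma(0) [0.726471 - (0.155979)(0.214708)] = (0.155979)(0.829941) + 3.212176
  gamma(0) * 0.692981 = 3.341629
  gamma(0) = 3.341629 / 0.692981 = 4.822108.
Therefore gamma(0) = 4.8221 (to 4 decimal places).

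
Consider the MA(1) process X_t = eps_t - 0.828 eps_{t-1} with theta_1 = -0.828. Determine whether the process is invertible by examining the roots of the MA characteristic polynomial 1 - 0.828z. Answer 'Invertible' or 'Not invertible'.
\text{Invertible}

The MA(q) characteristic polynomial is P(z) = 1 - 0.828z.
Invertibility requires all roots to lie outside the unit circle, i.e. |z| > 1 for every root.
This is linear in z: 1 + (-0.828) z = 0  =>  z = -1/(-0.828) = 1.207729,  |z| = 1.207729.
Moduli of all roots: 1.2077.
All moduli strictly greater than 1? Yes.
Verdict: Invertible.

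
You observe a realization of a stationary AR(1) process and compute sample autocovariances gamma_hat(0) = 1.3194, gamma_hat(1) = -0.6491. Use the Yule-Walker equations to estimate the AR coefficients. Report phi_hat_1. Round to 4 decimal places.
\hat\phi_{1} = -0.4920

The Yule-Walker equations for an AR(p) process read, in matrix form,
  Gamma_p phi = r_p,   with   (Gamma_p)_{ij} = gamma(|i - j|),
                       (r_p)_i = gamma(i),   i,j = 1..p.
Substitute the sample gammas (Toeplitz matrix and right-hand side of size 1):
  Gamma_p = [[1.3194]]
  r_p     = [-0.6491]
With p = 1 this is the single equation gamma(0) phi_1 = gamma(1):
  phi_hat_1 = gamma(1) / gamma(0) = -0.6491 / 1.3194 = -0.4920.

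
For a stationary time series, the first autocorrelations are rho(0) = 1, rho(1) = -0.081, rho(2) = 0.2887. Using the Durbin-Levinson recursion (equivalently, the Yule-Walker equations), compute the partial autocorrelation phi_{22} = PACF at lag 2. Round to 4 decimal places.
\phi_{22} = 0.2840

The PACF at lag k is phi_{kk}, the last component of the solution
to the Yule-Walker system G_k phi = r_k where
  (G_k)_{ij} = rho(|i - j|), (r_k)_i = rho(i), i,j = 1..k.
Equivalently, Durbin-Levinson gives phi_{kk} iteratively:
  phi_{11} = rho(1)
  phi_{kk} = [rho(k) - sum_{j=1..k-1} phi_{k-1,j} rho(k-j)]
            / [1 - sum_{j=1..k-1} phi_{k-1,j} rho(j)],
  phi_{k,j} = phi_{k-1,j} - phi_{kk} phi_{k-1,k-j},  j = 1..k-1.
Step k = 1:
  phi_11 = rho(1) = -0.081.
Step k = 2:
  phi_22 = [rho(2) - phi_11 rho(1)] / [1 - phi_11 rho(1)] = [0.2887 - (-0.081)(-0.081)] / [1 - (-0.081)(-0.081)]
         = 0.282139 / 0.993439 = 0.284.
Therefore phi_{22} = 0.2840.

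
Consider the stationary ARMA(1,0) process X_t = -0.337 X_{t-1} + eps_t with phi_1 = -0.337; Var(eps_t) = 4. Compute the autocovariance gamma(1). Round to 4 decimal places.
\gamma(1) = -1.5207

Multiply the model equation by X_{t-k} and take expectations. With theta_0 = psi_0 = 1 and psi_j the MA(infinity) weights, this gives
  gamma(k) - sum_i phi_i gamma(k-i) = c_k,
  c_k = sigma^2 * sum_{j=k..q} theta_j psi_{j-k}   (c_k = 0 for k > q),
using gamma(-m) = gamma(m).
Pure AR (q = 0): c_0 = sigma^2 = 4, c_k = 0 for k >= 1.
Equations for k = 0 and k = 1 (AR order 1):
  gamma(0) = phi_1 gamma(1) + c_0
  gamma(1) = phi_1 gamma(0) + c_1
Substituting the second into the first: gamma(0) (1 - phi_1^2) = c_0 + phi_1 c_1, so
  gamma(0) = c_0 / (1 - phi_1^2) = 4 / (1 - (-0.337)^2) = 4 / 0.886431 = 4.512478.
  gamma(1) = phi_1 gamma(0) = (-0.337)(4.512478) = -1.520705.
Therefore gamma(1) = -1.5207 (to 4 decimal places).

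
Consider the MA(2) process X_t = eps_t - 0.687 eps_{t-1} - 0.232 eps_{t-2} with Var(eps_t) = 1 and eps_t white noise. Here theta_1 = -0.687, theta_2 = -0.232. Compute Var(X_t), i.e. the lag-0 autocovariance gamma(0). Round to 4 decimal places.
\gamma(0) = 1.5258

For an MA(q) process X_t = eps_t + sum_i theta_i eps_{t-i} with
Var(eps_t) = sigma^2, the variance is
  gamma(0) = sigma^2 * (1 + sum_i theta_i^2).
  sum_i theta_i^2 = (-0.687)^2 + (-0.232)^2 = 0.471969 + 0.053824 = 0.525793.
  gamma(0) = 1 * (1 + 0.525793) = 1 * 1.525793 = 1.525793, which rounds to 1.5258.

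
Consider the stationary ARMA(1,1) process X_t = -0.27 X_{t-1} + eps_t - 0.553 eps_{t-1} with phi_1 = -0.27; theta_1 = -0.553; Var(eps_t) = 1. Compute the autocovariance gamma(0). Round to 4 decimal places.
\gamma(0) = 1.7306

Multiply the model equation by X_{t-k} and take expectations. With theta_0 = psi_0 = 1 and psi_j the MA(infinity) weights, this gives
  gamma(k) - sum_i phi_i gamma(k-i) = c_k,
  c_k = sigma^2 * sum_{j=k..q} theta_j psi_{j-k}   (c_k = 0 for k > q),
using gamma(-m) = gamma(m).
psi-weights needed (psi_j = theta_j + sum_i phi_i psi_{j-i}):
  psi_1 = theta_1 + phi_1 = -0.553 + (-0.27) = -0.823
Right-hand sides:
  c_0 = sigma^2 (1 + theta_1 psi_1) = 1 * (1 + (-0.553)(-0.823)) = 1 * 1.455119 = 1.455119
  c_1 = sigma^2 theta_1 = 1 * (-0.553) = -0.553
  c_2 = 0
Equations for k = 0 and k = 1 (AR order 1):
  gamma(0) = phi_1 gamma(1) + c_0
  gamma(1) = phi_1 gamma(0) + c_1
Substituting the second into the first: gamma(0) (1 - phi_1^2) = c_0 + phi_1 c_1, so
  gamma(0) = (c_0 + phi_1 c_1) / (1 - phi_1^2) = (1.455119 + (-0.27)(-0.553)) / (1 - (-0.27)^2) = 1.604429 / 0.9271 = 1.730589.
Therefore gamma(0) = 1.7306 (to 4 decimal places).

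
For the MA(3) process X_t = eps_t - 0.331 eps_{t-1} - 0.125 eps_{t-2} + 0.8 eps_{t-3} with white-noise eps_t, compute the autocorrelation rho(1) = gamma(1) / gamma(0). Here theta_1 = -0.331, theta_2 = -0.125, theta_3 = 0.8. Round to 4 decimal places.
\rho(1) = -0.2207

For an MA(q) process with theta_0 = 1, the autocovariance is
  gamma(k) = sigma^2 * sum_{i=0..q-k} theta_i * theta_{i+k},
and rho(k) = gamma(k) / gamma(0). Sigma^2 cancels.
  numerator   = (1)*(-0.331) + (-0.331)*(-0.125) + (-0.125)*(0.8) = -0.389625.
  denominator = (1)^2 + (-0.331)^2 + (-0.125)^2 + (0.8)^2 = 1.765186.
  rho(1) = -0.389625 / 1.765186 = -0.2207.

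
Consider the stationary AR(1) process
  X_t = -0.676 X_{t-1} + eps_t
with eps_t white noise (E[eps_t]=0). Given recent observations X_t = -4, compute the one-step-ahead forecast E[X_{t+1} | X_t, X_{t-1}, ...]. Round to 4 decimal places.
E[X_{t+1} \mid \mathcal F_t] = 2.7040

For an AR(p) model X_t = c + sum_i phi_i X_{t-i} + eps_t, the
one-step-ahead conditional mean is
  E[X_{t+1} | X_t, ...] = c + sum_i phi_i X_{t+1-i}.
Substitute known values:
  E[X_{t+1} | ...] = (-0.676) * (-4)
                   = 2.7040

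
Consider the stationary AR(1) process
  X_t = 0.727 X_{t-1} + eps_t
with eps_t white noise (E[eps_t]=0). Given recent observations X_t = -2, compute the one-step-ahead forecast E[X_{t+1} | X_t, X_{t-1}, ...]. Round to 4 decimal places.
E[X_{t+1} \mid \mathcal F_t] = -1.4540

For an AR(p) model X_t = c + sum_i phi_i X_{t-i} + eps_t, the
one-step-ahead conditional mean is
  E[X_{t+1} | X_t, ...] = c + sum_i phi_i X_{t+1-i}.
Substitute known values:
  E[X_{t+1} | ...] = (0.727) * (-2)
                   = -1.4540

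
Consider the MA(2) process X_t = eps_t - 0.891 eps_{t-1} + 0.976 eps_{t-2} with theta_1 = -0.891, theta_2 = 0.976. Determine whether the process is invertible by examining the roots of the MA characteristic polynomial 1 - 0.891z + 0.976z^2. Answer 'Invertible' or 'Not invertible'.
\text{Invertible}

The MA(q) characteristic polynomial is P(z) = 1 - 0.891z + 0.976z^2.
Invertibility requires all roots to lie outside the unit circle, i.e. |z| > 1 for every root.
Set 1 + (-0.891) z + (0.976) z^2 = 0, i.e. a z^2 + b z + c = 0 with a = 0.976, b = -0.891, c = 1.
Discriminant D = b^2 - 4ac = (-0.891)^2 - 4*(0.976)*1 = 0.793881 - (3.904) = -3.110119.
D < 0, so the roots are the complex-conjugate pair z = (-b +/- i sqrt(-D)) / (2a) = 0.4565 +/- 0.9035i.
For a conjugate pair |z|^2 = z * conj(z) = (product of roots) = c/a = 1/(0.976) = 1.02459, so |z| = sqrt(1.02459) = 1.0122 for both roots.
Moduli of all roots: 1.0122, 1.0122.
All moduli strictly greater than 1? Yes.
Verdict: Invertible.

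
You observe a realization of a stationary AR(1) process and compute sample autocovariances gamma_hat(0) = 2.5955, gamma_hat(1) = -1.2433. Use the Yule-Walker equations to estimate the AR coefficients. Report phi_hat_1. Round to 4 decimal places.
\hat\phi_{1} = -0.4790

The Yule-Walker equations for an AR(p) process read, in matrix form,
  Gamma_p phi = r_p,   with   (Gamma_p)_{ij} = gamma(|i - j|),
                       (r_p)_i = gamma(i),   i,j = 1..p.
Substitute the sample gammas (Toeplitz matrix and right-hand side of size 1):
  Gamma_p = [[2.5955]]
  r_p     = [-1.2433]
With p = 1 this is the single equation gamma(0) phi_1 = gamma(1):
  phi_hat_1 = gamma(1) / gamma(0) = -1.2433 / 2.5955 = -0.4790.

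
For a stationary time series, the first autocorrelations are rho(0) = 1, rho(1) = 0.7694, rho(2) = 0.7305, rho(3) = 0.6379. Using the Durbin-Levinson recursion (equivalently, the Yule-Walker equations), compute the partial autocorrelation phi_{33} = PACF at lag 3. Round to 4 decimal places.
\phi_{33} = 0.0151

The PACF at lag k is phi_{kk}, the last component of the solution
to the Yule-Walker system G_k phi = r_k where
  (G_k)_{ij} = rho(|i - j|), (r_k)_i = rho(i), i,j = 1..k.
Equivalently, Durbin-Levinson gives phi_{kk} iteratively:
  phi_{11} = rho(1)
  phi_{kk} = [rho(k) - sum_{j=1..k-1} phi_{k-1,j} rho(k-j)]
            / [1 - sum_{j=1..k-1} phi_{k-1,j} rho(j)],
  phi_{k,j} = phi_{k-1,j} - phi_{kk} phi_{k-1,k-j},  j = 1..k-1.
Step k = 1:
  phi_11 = rho(1) = 0.7694.
Step k = 2:
  phi_22 = [rho(2) - phi_11 rho(1)] / [1 - phi_11 rho(1)] = [0.7305 - (0.7694)(0.7694)] / [1 - (0.7694)(0.7694)]
         = 0.13852364 / 0.40802364 = 0.339499.
  Update: phi_21 = phi_11 - phi_22 phi_11 = 0.7694 - (0.339499)(0.7694) = 0.508189.
Step k = 3:
  phi_33 = [rho(3) - phi_21 rho(2) - phi_22 rho(1)] / [1 - phi_21 rho(1) - phi_22 rho(2)]
    numerator   = 0.6379 - (0.508189)(0.7305) - (0.339499)(0.7694) = 0.00545705
    denominator = 1 - (0.508189)(0.7694) - (0.339499)(0.7305) = 0.360995
  phi_33 = 0.00545705 / 0.360995 = 0.0151.
Therefore phi_{33} = 0.0151.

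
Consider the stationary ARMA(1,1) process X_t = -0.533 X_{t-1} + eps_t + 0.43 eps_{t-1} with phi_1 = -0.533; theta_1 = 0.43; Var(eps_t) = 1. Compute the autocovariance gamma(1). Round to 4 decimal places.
\gamma(1) = -0.1109

Multiply the model equation by X_{t-k} and take expectations. With theta_0 = psi_0 = 1 and psi_j the MA(infinity) weights, this gives
  gamma(k) - sum_i phi_i gamma(k-i) = c_k,
  c_k = sigma^2 * sum_{j=k..q} theta_j psi_{j-k}   (c_k = 0 for k > q),
using gamma(-m) = gamma(m).
psi-weights needed (psi_j = theta_j + sum_i phi_i psi_{j-i}):
  psi_1 = theta_1 + phi_1 = 0.43 + (-0.533) = -0.103
Right-hand sides:
  c_0 = sigma^2 (1 + theta_1 psi_1) = 1 * (1 + (0.43)(-0.103)) = 1 * 0.95571 = 0.95571
  c_1 = sigma^2 theta_1 = 1 * (0.43) = 0.43
  c_2 = 0
Equations for k = 0 and k = 1 (AR order 1):
  gamma(0) = phi_1 gamma(1) + c_0
  gamma(1) = phi_1 gamma(0) + c_1
Substituting the second into the first: gamma(0) (1 - phi_1^2) = c_0 + phi_1 c_1, so
  gamma(0) = (c_0 + phi_1 c_1) / (1 - phi_1^2) = (0.95571 + (-0.533)(0.43)) / (1 - (-0.533)^2) = 0.72652 / 0.715911 = 1.014819.
  gamma(1) = phi_1 gamma(0) + c_1 = (-0.533)(1.014819) + (0.43) = -0.110898.
Therefore gamma(1) = -0.1109 (to 4 decimal places).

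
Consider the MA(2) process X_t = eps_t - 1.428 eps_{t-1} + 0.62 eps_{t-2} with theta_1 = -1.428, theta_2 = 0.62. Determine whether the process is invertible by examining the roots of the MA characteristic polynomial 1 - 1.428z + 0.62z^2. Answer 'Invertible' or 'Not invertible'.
\text{Invertible}

The MA(q) characteristic polynomial is P(z) = 1 - 1.428z + 0.62z^2.
Invertibility requires all roots to lie outside the unit circle, i.e. |z| > 1 for every root.
Set 1 + (-1.428) z + (0.62) z^2 = 0, i.e. a z^2 + b z + c = 0 with a = 0.62, b = -1.428, c = 1.
Discriminant D = b^2 - 4ac = (-1.428)^2 - 4*(0.62)*1 = 2.039184 - (2.48) = -0.440816.
D < 0, so the roots are the complex-conjugate pair z = (-b +/- i sqrt(-D)) / (2a) = 1.1516 +/- 0.5354i.
For a conjugate pair |z|^2 = z * conj(z) = (product of roots) = c/a = 1/(0.62) = 1.612903, so |z| = sqrt(1.612903) = 1.27 for both roots.
Moduli of all roots: 1.2700, 1.2700.
All moduli strictly greater than 1? Yes.
Verdict: Invertible.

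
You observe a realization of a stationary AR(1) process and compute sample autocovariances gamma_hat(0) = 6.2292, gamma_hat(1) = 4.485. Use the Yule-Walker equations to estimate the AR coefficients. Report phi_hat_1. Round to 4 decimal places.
\hat\phi_{1} = 0.7200

The Yule-Walker equations for an AR(p) process read, in matrix form,
  Gamma_p phi = r_p,   with   (Gamma_p)_{ij} = gamma(|i - j|),
                       (r_p)_i = gamma(i),   i,j = 1..p.
Substitute the sample gammas (Toeplitz matrix and right-hand side of size 1):
  Gamma_p = [[6.2292]]
  r_p     = [4.485]
With p = 1 this is the single equation gamma(0) phi_1 = gamma(1):
  phi_hat_1 = gamma(1) / gamma(0) = 4.485 / 6.2292 = 0.7200.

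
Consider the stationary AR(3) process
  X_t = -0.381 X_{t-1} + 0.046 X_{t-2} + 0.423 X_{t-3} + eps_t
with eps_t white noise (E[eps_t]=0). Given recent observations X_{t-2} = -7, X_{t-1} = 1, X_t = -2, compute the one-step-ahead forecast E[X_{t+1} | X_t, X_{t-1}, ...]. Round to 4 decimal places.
E[X_{t+1} \mid \mathcal F_t] = -2.1530

For an AR(p) model X_t = c + sum_i phi_i X_{t-i} + eps_t, the
one-step-ahead conditional mean is
  E[X_{t+1} | X_t, ...] = c + sum_i phi_i X_{t+1-i}.
Substitute known values:
  E[X_{t+1} | ...] = (-0.381) * (-2) + (0.046) * (1) + (0.423) * (-7)
                   = -2.1530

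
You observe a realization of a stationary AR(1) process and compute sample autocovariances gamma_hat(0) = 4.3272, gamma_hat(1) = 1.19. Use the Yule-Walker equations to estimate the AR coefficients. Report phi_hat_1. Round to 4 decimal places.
\hat\phi_{1} = 0.2750

The Yule-Walker equations for an AR(p) process read, in matrix form,
  Gamma_p phi = r_p,   with   (Gamma_p)_{ij} = gamma(|i - j|),
                       (r_p)_i = gamma(i),   i,j = 1..p.
Substitute the sample gammas (Toeplitz matrix and right-hand side of size 1):
  Gamma_p = [[4.3272]]
  r_p     = [1.19]
With p = 1 this is the single equation gamma(0) phi_1 = gamma(1):
  phi_hat_1 = gamma(1) / gamma(0) = 1.19 / 4.3272 = 0.2750.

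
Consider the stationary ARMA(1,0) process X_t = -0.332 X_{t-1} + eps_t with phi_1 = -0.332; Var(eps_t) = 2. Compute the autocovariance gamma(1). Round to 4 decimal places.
\gamma(1) = -0.7463

Multiply the model equation by X_{t-k} and take expectations. With theta_0 = psi_0 = 1 and psi_j the MA(infinity) weights, this gives
  gamma(k) - sum_i phi_i gamma(k-i) = c_k,
  c_k = sigma^2 * sum_{j=k..q} theta_j psi_{j-k}   (c_k = 0 for k > q),
using gamma(-m) = gamma(m).
Pure AR (q = 0): c_0 = sigma^2 = 2, c_k = 0 for k >= 1.
Equations for k = 0 and k = 1 (AR order 1):
  gamma(0) = phi_1 gamma(1) + c_0
  gamma(1) = phi_1 gamma(0) + c_1
Substituting the second into the first: gamma(0) (1 - phi_1^2) = c_0 + phi_1 c_1, so
  gamma(0) = c_0 / (1 - phi_1^2) = 2 / (1 - (-0.332)^2) = 2 / 0.889776 = 2.247757.
  gamma(1) = phi_1 gamma(0) = (-0.332)(2.247757) = -0.746255.
Therefore gamma(1) = -0.7463 (to 4 decimal places).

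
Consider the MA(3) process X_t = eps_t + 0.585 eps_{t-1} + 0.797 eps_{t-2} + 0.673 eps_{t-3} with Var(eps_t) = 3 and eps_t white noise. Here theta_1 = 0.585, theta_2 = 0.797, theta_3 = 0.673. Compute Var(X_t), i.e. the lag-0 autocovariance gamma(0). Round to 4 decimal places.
\gamma(0) = 7.2911

For an MA(q) process X_t = eps_t + sum_i theta_i eps_{t-i} with
Var(eps_t) = sigma^2, the variance is
  gamma(0) = sigma^2 * (1 + sum_i theta_i^2).
  sum_i theta_i^2 = (0.585)^2 + (0.797)^2 + (0.673)^2 = 0.342225 + 0.635209 + 0.452929 = 1.430363.
  gamma(0) = 3 * (1 + 1.430363) = 3 * 2.430363 = 7.291089, which rounds to 7.2911.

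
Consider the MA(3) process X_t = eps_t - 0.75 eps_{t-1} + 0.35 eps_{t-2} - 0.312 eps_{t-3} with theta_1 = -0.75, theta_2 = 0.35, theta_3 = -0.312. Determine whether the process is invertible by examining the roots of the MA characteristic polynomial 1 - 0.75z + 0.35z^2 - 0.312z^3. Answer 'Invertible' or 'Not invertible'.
\text{Invertible}

The MA(q) characteristic polynomial is P(z) = 1 - 0.75z + 0.35z^2 - 0.312z^3.
Invertibility requires all roots to lie outside the unit circle, i.e. |z| > 1 for every root.
Degree 3: look for a simple real root z0 first, then factor out (1 - z/z0) and solve the remaining quadratic.
Testing z0 = 1.25: P(1.25) = 1 + (-0.75)(1.25) + (0.35)(1.25)^2 + (-0.312)(1.25)^3
  = 1 + (-0.9375) + (0.546875) + (-0.609375) = 0.  So z_0 = 1.25 is a root, |z_0| = 1.25.
Divide out the factor (1 - 0.8 z) = (1 - z/z0) (since 1/z0 = 0.8):
  P(z) = (1 - 0.8 z)(1 + (0.05) z + (0.39) z^2)
  [check: z-coef 0.05 - (0.8) = -0.75; z^2-coef 0.39 - (0.8)(0.05) = 0.35; z^3-coef -(0.8)(0.39) = -0.312.]
Remaining roots from the quadratic factor 1 + (0.05) z + (0.39) z^2:
  Set 1 + (0.05) z + (0.39) z^2 = 0, i.e. a z^2 + b z + c = 0 with a = 0.39, b = 0.05, c = 1.
  Discriminant D = b^2 - 4ac = (0.05)^2 - 4*(0.39)*1 = 0.0025 - (1.56) = -1.5575.
  D < 0, so the roots are the complex-conjugate pair z = (-b +/- i sqrt(-D)) / (2a) = -0.0641 +/- 1.6i.
  For a conjugate pair |z|^2 = z * conj(z) = (product of roots) = c/a = 1/(0.39) = 2.564103, so |z| = sqrt(2.564103) = 1.6013 for both roots.
Moduli of all roots: 1.2500, 1.6013, 1.6013.
All moduli strictly greater than 1? Yes.
Verdict: Invertible.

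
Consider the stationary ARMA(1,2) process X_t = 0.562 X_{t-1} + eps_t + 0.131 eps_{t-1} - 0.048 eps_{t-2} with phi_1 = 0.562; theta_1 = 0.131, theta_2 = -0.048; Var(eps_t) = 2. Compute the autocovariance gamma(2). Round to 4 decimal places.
\gamma(2) = 1.0566

Multiply the model equation by X_{t-k} and take expectations. With theta_0 = psi_0 = 1 and psi_j the MA(infinity) weights, this gives
  gamma(k) - sum_i phi_i gamma(k-i) = c_k,
  c_k = sigma^2 * sum_{j=k..q} theta_j psi_{j-k}   (c_k = 0 for k > q),
using gamma(-m) = gamma(m).
psi-weights needed (psi_j = theta_j + sum_i phi_i psi_{j-i}):
  psi_1 = theta_1 + phi_1 = 0.131 + (0.562) = 0.693
  psi_2 = theta_2 + phi_1 psi_1 = -0.048 + (0.562)(0.693) = 0.341466
Right-hand sides:
  c_0 = sigma^2 (1 + theta_1 psi_1 + theta_2 psi_2) = 2 * (1 + (0.131)(0.693) + (-0.048)(0.341466)) = 2 * 1.074393 = 2.148785
  c_1 = sigma^2 (theta_1 + theta_2 psi_1) = 2 * (0.131 + (-0.048)(0.693)) = 0.195472
  c_2 = sigma^2 theta_2 = 2 * (-0.048) = -0.096
Equations for k = 0 and k = 1 (AR order 1):
  gamma(0) = phi_1 gamma(1) + c_0
  gamma(1) = phi_1 gamma(0) + c_1
Substituting the second into the first: gamma(0) (1 - phi_1^2) = c_0 + phi_1 c_1, so
  gamma(0) = (c_0 + phi_1 c_1) / (1 - phi_1^2) = (2.148785 + (0.562)(0.195472)) / (1 - (0.562)^2) = 2.258641 / 0.684156 = 3.301353.
  gamma(1) = phi_1 gamma(0) + c_1 = (0.562)(3.301353) + (0.195472) = 2.050832.
For k = 2: gamma(2) = phi_1 gamma(1) + c_2
  = (0.562)(2.050832) + (-0.096) = 1.056568.
Therefore gamma(2) = 1.0566 (to 4 decimal places).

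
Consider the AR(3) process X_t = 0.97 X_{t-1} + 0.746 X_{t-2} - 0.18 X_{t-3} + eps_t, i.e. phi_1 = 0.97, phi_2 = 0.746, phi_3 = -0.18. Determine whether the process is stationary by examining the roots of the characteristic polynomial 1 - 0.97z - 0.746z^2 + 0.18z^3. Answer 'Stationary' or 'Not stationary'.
\text{Not stationary}

The AR(p) characteristic polynomial is P(z) = 1 - 0.97z - 0.746z^2 + 0.18z^3.
Stationarity requires all roots to lie outside the unit circle, i.e. |z| > 1 for every root.
Degree 3: look for a simple real root z0 first, then factor out (1 - z/z0) and solve the remaining quadratic.
Testing z0 = 5: P(5) = 1 + (-0.97)(5) + (-0.746)(5)^2 + (0.18)(5)^3
  = 1 + (-4.85) + (-18.65) + (22.5) = 0.  So z_0 = 5 is a root, |z_0| = 5.
Divide out the factor (1 - 0.2 z) = (1 - z/z0) (since 1/z0 = 0.2):
  P(z) = (1 - 0.2 z)(1 + (-0.77) z + (-0.9) z^2)
  [check: z-coef -0.77 - (0.2) = -0.97; z^2-coef -0.9 - (0.2)(-0.77) = -0.746; z^3-coef -(0.2)(-0.9) = 0.18.]
Remaining roots from the quadratic factor 1 + (-0.77) z + (-0.9) z^2:
  Set 1 + (-0.77) z + (-0.9) z^2 = 0, i.e. a z^2 + b z + c = 0 with a = -0.9, b = -0.77, c = 1.
  Discriminant D = b^2 - 4ac = (-0.77)^2 - 4*(-0.9)*1 = 0.5929 - (-3.6) = 4.1929.
  D >= 0, so the roots are real: z = (-b +/- sqrt(D)) / (2a) = (0.77 +/- 2.047657) / (-1.8).
    z_1 = (0.77 + 2.047657) / (-1.8) = -1.5654,   |z_1| = 1.5654.
    z_2 = (0.77 - 2.047657) / (-1.8) = 0.7098,   |z_2| = 0.7098.
Moduli of all roots: 5.0000, 1.5654, 0.7098.
All moduli strictly greater than 1? No.
Verdict: Not stationary.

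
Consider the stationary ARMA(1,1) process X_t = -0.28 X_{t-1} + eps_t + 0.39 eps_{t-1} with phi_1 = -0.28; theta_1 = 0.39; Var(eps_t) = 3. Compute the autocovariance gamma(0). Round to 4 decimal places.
\gamma(0) = 3.0394

Multiply the model equation by X_{t-k} and take expectations. With theta_0 = psi_0 = 1 and psi_j the MA(infinity) weights, this gives
  gamma(k) - sum_i phi_i gamma(k-i) = c_k,
  c_k = sigma^2 * sum_{j=k..q} theta_j psi_{j-k}   (c_k = 0 for k > q),
using gamma(-m) = gamma(m).
psi-weights needed (psi_j = theta_j + sum_i phi_i psi_{j-i}):
  psi_1 = theta_1 + phi_1 = 0.39 + (-0.28) = 0.11
Right-hand sides:
  c_0 = sigma^2 (1 + theta_1 psi_1) = 3 * (1 + (0.39)(0.11)) = 3 * 1.0429 = 3.1287
  c_1 = sigma^2 theta_1 = 3 * (0.39) = 1.17
  c_2 = 0
Equations for k = 0 and k = 1 (AR order 1):
  gamma(0) = phi_1 gamma(1) + c_0
  gamma(1) = phi_1 gamma(0) + c_1
Substituting the second into the first: gamma(0) (1 - phi_1^2) = c_0 + phi_1 c_1, so
  gamma(0) = (c_0 + phi_1 c_1) / (1 - phi_1^2) = (3.1287 + (-0.28)(1.17)) / (1 - (-0.28)^2) = 2.8011 / 0.9216 = 3.039388.
Therefore gamma(0) = 3.0394 (to 4 decimal places).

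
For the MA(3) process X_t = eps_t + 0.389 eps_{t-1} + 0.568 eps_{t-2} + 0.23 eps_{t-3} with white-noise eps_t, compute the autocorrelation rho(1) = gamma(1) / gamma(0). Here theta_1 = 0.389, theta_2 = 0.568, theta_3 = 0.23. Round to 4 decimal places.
\rho(1) = 0.4850

For an MA(q) process with theta_0 = 1, the autocovariance is
  gamma(k) = sigma^2 * sum_{i=0..q-k} theta_i * theta_{i+k},
and rho(k) = gamma(k) / gamma(0). Sigma^2 cancels.
  numerator   = (1)*(0.389) + (0.389)*(0.568) + (0.568)*(0.23) = 0.740592.
  denominator = (1)^2 + (0.389)^2 + (0.568)^2 + (0.23)^2 = 1.526845.
  rho(1) = 0.740592 / 1.526845 = 0.4850.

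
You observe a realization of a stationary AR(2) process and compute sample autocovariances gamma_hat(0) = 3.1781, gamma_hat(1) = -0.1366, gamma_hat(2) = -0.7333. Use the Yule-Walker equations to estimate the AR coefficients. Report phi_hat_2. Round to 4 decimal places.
\hat\phi_{2} = -0.2330

The Yule-Walker equations for an AR(p) process read, in matrix form,
  Gamma_p phi = r_p,   with   (Gamma_p)_{ij} = gamma(|i - j|),
                       (r_p)_i = gamma(i),   i,j = 1..p.
Substitute the sample gammas (Toeplitz matrix and right-hand side of size 2):
  Gamma_p = [[3.1781, -0.1366], [-0.1366, 3.1781]]
  r_p     = [-0.1366, -0.7333]
Written out:
  3.1781 phi_1 - 0.1366 phi_2 = -0.1366
  -0.1366 phi_1 + 3.1781 phi_2 = -0.7333
Solve by Cramer's rule:
  det = gamma(0)^2 - gamma(1)^2 = (3.1781)^2 - (-0.1366)^2 = 10.10031961 - 0.01865956 = 10.08166005
  phi_hat_1 = [gamma(1) gamma(0) - gamma(1) gamma(2)] / det = [(-0.1366)(3.1781) - (-0.1366)(-0.7333)] / 10.08166005 = -0.53429724 / 10.08166005 = -0.053
  phi_hat_2 = [gamma(0) gamma(2) - gamma(1)^2] / det = [(3.1781)(-0.7333) - (-0.1366)^2] / 10.08166005 = -2.34916029 / 10.08166005 = -0.233
So phi_hat = [-0.0530, -0.2330].
Therefore phi_hat_2 = -0.2330.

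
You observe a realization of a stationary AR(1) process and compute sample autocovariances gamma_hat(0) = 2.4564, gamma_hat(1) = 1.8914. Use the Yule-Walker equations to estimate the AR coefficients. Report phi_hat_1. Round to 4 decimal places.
\hat\phi_{1} = 0.7700

The Yule-Walker equations for an AR(p) process read, in matrix form,
  Gamma_p phi = r_p,   with   (Gamma_p)_{ij} = gamma(|i - j|),
                       (r_p)_i = gamma(i),   i,j = 1..p.
Substitute the sample gammas (Toeplitz matrix and right-hand side of size 1):
  Gamma_p = [[2.4564]]
  r_p     = [1.8914]
With p = 1 this is the single equation gamma(0) phi_1 = gamma(1):
  phi_hat_1 = gamma(1) / gamma(0) = 1.8914 / 2.4564 = 0.7700.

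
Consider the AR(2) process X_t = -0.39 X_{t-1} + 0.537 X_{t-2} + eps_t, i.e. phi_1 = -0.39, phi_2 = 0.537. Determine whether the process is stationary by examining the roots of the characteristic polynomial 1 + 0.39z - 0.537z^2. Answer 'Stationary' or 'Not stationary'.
\text{Stationary}

The AR(p) characteristic polynomial is P(z) = 1 + 0.39z - 0.537z^2.
Stationarity requires all roots to lie outside the unit circle, i.e. |z| > 1 for every root.
Set 1 + (0.39) z + (-0.537) z^2 = 0, i.e. a z^2 + b z + c = 0 with a = -0.537, b = 0.39, c = 1.
Discriminant D = b^2 - 4ac = (0.39)^2 - 4*(-0.537)*1 = 0.1521 - (-2.148) = 2.3001.
D >= 0, so the roots are real: z = (-b +/- sqrt(D)) / (2a) = (-0.39 +/- 1.516608) / (-1.074).
  z_1 = (-0.39 + 1.516608) / (-1.074) = -1.049,   |z_1| = 1.049.
  z_2 = (-0.39 - 1.516608) / (-1.074) = 1.7752,   |z_2| = 1.7752.
Moduli of all roots: 1.0490, 1.7752.
All moduli strictly greater than 1? Yes.
Verdict: Stationary.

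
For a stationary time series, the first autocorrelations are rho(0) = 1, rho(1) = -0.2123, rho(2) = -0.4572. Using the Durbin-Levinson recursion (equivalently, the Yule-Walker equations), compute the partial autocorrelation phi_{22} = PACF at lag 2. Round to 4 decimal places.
\phi_{22} = -0.5260

The PACF at lag k is phi_{kk}, the last component of the solution
to the Yule-Walker system G_k phi = r_k where
  (G_k)_{ij} = rho(|i - j|), (r_k)_i = rho(i), i,j = 1..k.
Equivalently, Durbin-Levinson gives phi_{kk} iteratively:
  phi_{11} = rho(1)
  phi_{kk} = [rho(k) - sum_{j=1..k-1} phi_{k-1,j} rho(k-j)]
            / [1 - sum_{j=1..k-1} phi_{k-1,j} rho(j)],
  phi_{k,j} = phi_{k-1,j} - phi_{kk} phi_{k-1,k-j},  j = 1..k-1.
Step k = 1:
  phi_11 = rho(1) = -0.2123.
Step k = 2:
  phi_22 = [rho(2) - phi_11 rho(1)] / [1 - phi_11 rho(1)] = [-0.4572 - (-0.2123)(-0.2123)] / [1 - (-0.2123)(-0.2123)]
         = -0.50227129 / 0.95492871 = -0.526.
Therefore phi_{22} = -0.5260.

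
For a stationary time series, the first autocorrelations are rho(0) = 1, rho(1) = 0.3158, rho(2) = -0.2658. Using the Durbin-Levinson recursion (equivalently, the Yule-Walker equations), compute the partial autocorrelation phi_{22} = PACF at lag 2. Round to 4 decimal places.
\phi_{22} = -0.4060

The PACF at lag k is phi_{kk}, the last component of the solution
to the Yule-Walker system G_k phi = r_k where
  (G_k)_{ij} = rho(|i - j|), (r_k)_i = rho(i), i,j = 1..k.
Equivalently, Durbin-Levinson gives phi_{kk} iteratively:
  phi_{11} = rho(1)
  phi_{kk} = [rho(k) - sum_{j=1..k-1} phi_{k-1,j} rho(k-j)]
            / [1 - sum_{j=1..k-1} phi_{k-1,j} rho(j)],
  phi_{k,j} = phi_{k-1,j} - phi_{kk} phi_{k-1,k-j},  j = 1..k-1.
Step k = 1:
  phi_11 = rho(1) = 0.3158.
Step k = 2:
  phi_22 = [rho(2) - phi_11 rho(1)] / [1 - phi_11 rho(1)] = [-0.2658 - (0.3158)(0.3158)] / [1 - (0.3158)(0.3158)]
         = -0.36552964 / 0.90027036 = -0.406.
Therefore phi_{22} = -0.4060.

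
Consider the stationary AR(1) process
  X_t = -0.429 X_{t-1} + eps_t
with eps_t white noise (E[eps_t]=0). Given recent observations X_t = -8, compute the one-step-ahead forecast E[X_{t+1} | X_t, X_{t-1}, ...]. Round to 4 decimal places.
E[X_{t+1} \mid \mathcal F_t] = 3.4320

For an AR(p) model X_t = c + sum_i phi_i X_{t-i} + eps_t, the
one-step-ahead conditional mean is
  E[X_{t+1} | X_t, ...] = c + sum_i phi_i X_{t+1-i}.
Substitute known values:
  E[X_{t+1} | ...] = (-0.429) * (-8)
                   = 3.4320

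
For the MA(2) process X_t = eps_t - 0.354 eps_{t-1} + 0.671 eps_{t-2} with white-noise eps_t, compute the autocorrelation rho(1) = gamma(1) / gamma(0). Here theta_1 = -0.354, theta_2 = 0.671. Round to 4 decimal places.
\rho(1) = -0.3754

For an MA(q) process with theta_0 = 1, the autocovariance is
  gamma(k) = sigma^2 * sum_{i=0..q-k} theta_i * theta_{i+k},
and rho(k) = gamma(k) / gamma(0). Sigma^2 cancels.
  numerator   = (1)*(-0.354) + (-0.354)*(0.671) = -0.591534.
  denominator = (1)^2 + (-0.354)^2 + (0.671)^2 = 1.575557.
  rho(1) = -0.591534 / 1.575557 = -0.3754.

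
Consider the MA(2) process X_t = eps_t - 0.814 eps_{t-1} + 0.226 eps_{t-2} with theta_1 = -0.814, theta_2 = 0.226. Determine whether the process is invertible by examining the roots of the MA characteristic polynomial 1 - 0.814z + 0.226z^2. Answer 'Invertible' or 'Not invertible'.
\text{Invertible}

The MA(q) characteristic polynomial is P(z) = 1 - 0.814z + 0.226z^2.
Invertibility requires all roots to lie outside the unit circle, i.e. |z| > 1 for every root.
Set 1 + (-0.814) z + (0.226) z^2 = 0, i.e. a z^2 + b z + c = 0 with a = 0.226, b = -0.814, c = 1.
Discriminant D = b^2 - 4ac = (-0.814)^2 - 4*(0.226)*1 = 0.662596 - (0.904) = -0.241404.
D < 0, so the roots are the complex-conjugate pair z = (-b +/- i sqrt(-D)) / (2a) = 1.8009 +/- 1.087i.
For a conjugate pair |z|^2 = z * conj(z) = (product of roots) = c/a = 1/(0.226) = 4.424779, so |z| = sqrt(4.424779) = 2.1035 for both roots.
Moduli of all roots: 2.1035, 2.1035.
All moduli strictly greater than 1? Yes.
Verdict: Invertible.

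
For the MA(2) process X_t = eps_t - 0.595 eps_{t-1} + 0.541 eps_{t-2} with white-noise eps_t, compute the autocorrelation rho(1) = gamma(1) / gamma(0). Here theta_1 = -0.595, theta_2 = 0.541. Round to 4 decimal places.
\rho(1) = -0.5568

For an MA(q) process with theta_0 = 1, the autocovariance is
  gamma(k) = sigma^2 * sum_{i=0..q-k} theta_i * theta_{i+k},
and rho(k) = gamma(k) / gamma(0). Sigma^2 cancels.
  numerator   = (1)*(-0.595) + (-0.595)*(0.541) = -0.916895.
  denominator = (1)^2 + (-0.595)^2 + (0.541)^2 = 1.646706.
  rho(1) = -0.916895 / 1.646706 = -0.5568.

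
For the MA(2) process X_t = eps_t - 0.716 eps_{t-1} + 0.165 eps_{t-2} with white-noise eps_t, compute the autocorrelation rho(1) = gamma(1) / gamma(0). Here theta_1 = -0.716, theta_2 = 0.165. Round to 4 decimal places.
\rho(1) = -0.5417

For an MA(q) process with theta_0 = 1, the autocovariance is
  gamma(k) = sigma^2 * sum_{i=0..q-k} theta_i * theta_{i+k},
and rho(k) = gamma(k) / gamma(0). Sigma^2 cancels.
  numerator   = (1)*(-0.716) + (-0.716)*(0.165) = -0.83414.
  denominator = (1)^2 + (-0.716)^2 + (0.165)^2 = 1.539881.
  rho(1) = -0.83414 / 1.539881 = -0.5417.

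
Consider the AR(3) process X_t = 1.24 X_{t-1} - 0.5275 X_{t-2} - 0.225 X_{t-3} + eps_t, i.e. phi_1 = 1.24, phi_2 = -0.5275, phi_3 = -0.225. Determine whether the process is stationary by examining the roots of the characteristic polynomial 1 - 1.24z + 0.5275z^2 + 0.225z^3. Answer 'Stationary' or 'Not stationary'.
\text{Stationary}

The AR(p) characteristic polynomial is P(z) = 1 - 1.24z + 0.5275z^2 + 0.225z^3.
Stationarity requires all roots to lie outside the unit circle, i.e. |z| > 1 for every root.
Degree 3: look for a simple real root z0 first, then factor out (1 - z/z0) and solve the remaining quadratic.
Testing z0 = -4: P(-4) = 1 + (-1.24)(-4) + (0.5275)(-4)^2 + (0.225)(-4)^3
  = 1 + (4.96) + (8.44) + (-14.4) = 0.  So z_0 = -4 is a root, |z_0| = 4.
Divide out the factor (1 + 0.25 z) = (1 - z/z0) (since 1/z0 = -0.25):
  P(z) = (1 + 0.25 z)(1 + (-1.49) z + (0.9) z^2)
  [check: z-coef -1.49 - (-0.25) = -1.24; z^2-coef 0.9 - (-0.25)(-1.49) = 0.5275; z^3-coef -(-0.25)(0.9) = 0.225.]
Remaining roots from the quadratic factor 1 + (-1.49) z + (0.9) z^2:
  Set 1 + (-1.49) z + (0.9) z^2 = 0, i.e. a z^2 + b z + c = 0 with a = 0.9, b = -1.49, c = 1.
  Discriminant D = b^2 - 4ac = (-1.49)^2 - 4*(0.9)*1 = 2.2201 - (3.6) = -1.3799.
  D < 0, so the roots are the complex-conjugate pair z = (-b +/- i sqrt(-D)) / (2a) = 0.8278 +/- 0.6526i.
  For a conjugate pair |z|^2 = z * conj(z) = (product of roots) = c/a = 1/(0.9) = 1.111111, so |z| = sqrt(1.111111) = 1.0541 for both roots.
Moduli of all roots: 4.0000, 1.0541, 1.0541.
All moduli strictly greater than 1? Yes.
Verdict: Stationary.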